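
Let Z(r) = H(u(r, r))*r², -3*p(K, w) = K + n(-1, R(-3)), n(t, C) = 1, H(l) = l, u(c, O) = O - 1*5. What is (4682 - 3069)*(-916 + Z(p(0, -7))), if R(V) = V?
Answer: -39918524/27 ≈ -1.4785e+6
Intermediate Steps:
u(c, O) = -5 + O (u(c, O) = O - 5 = -5 + O)
p(K, w) = -⅓ - K/3 (p(K, w) = -(K + 1)/3 = -(1 + K)/3 = -⅓ - K/3)
Z(r) = r²*(-5 + r) (Z(r) = (-5 + r)*r² = r²*(-5 + r))
(4682 - 3069)*(-916 + Z(p(0, -7))) = (4682 - 3069)*(-916 + (-⅓ - ⅓*0)²*(-5 + (-⅓ - ⅓*0))) = 1613*(-916 + (-⅓ + 0)²*(-5 + (-⅓ + 0))) = 1613*(-916 + (-⅓)²*(-5 - ⅓)) = 1613*(-916 + (⅑)*(-16/3)) = 1613*(-916 - 16/27) = 1613*(-24748/27) = -39918524/27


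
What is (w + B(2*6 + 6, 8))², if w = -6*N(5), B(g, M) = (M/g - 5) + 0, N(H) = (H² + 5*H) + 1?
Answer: 7812025/81 ≈ 96445.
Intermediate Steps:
N(H) = 1 + H² + 5*H
B(g, M) = -5 + M/g (B(g, M) = (-5 + M/g) + 0 = -5 + M/g)
w = -306 (w = -6*(1 + 5² + 5*5) = -6*(1 + 25 + 25) = -6*51 = -306)
(w + B(2*6 + 6, 8))² = (-306 + (-5 + 8/(2*6 + 6)))² = (-306 + (-5 + 8/(12 + 6)))² = (-306 + (-5 + 8/18))² = (-306 + (-5 + 8*(1/18)))² = (-306 + (-5 + 4/9))² = (-306 - 41/9)² = (-2795/9)² = 7812025/81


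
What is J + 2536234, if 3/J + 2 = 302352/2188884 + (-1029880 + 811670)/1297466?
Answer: 609261181595639593/240222919729 ≈ 2.5362e+6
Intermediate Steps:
J = -355000320993/240222919729 (J = 3/(-2 + (302352/2188884 + (-1029880 + 811670)/1297466)) = 3/(-2 + (302352*(1/2188884) - 218210*1/1297466)) = 3/(-2 + (25196/182407 - 109105/648733)) = 3/(-2 - 3556039067/118333440331) = 3/(-240222919729/118333440331) = 3*(-118333440331/240222919729) = -355000320993/240222919729 ≈ -1.4778)
J + 2536234 = -355000320993/240222919729 + 2536234 = 609261181595639593/240222919729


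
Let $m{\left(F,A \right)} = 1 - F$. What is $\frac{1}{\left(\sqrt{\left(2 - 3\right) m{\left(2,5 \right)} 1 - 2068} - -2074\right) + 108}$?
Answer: $\frac{2182}{4763191} - \frac{i \sqrt{2067}}{4763191} \approx 0.0004581 - 9.5449 \cdot 10^{-6} i$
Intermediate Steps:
$\frac{1}{\left(\sqrt{\left(2 - 3\right) m{\left(2,5 \right)} 1 - 2068} - -2074\right) + 108} = \frac{1}{\left(\sqrt{\left(2 - 3\right) \left(1 - 2\right) 1 - 2068} - -2074\right) + 108} = \frac{1}{\left(\sqrt{\left(2 - 3\right) \left(1 - 2\right) 1 - 2068} + 2074\right) + 108} = \frac{1}{\left(\sqrt{\left(-1\right) \left(-1\right) 1 - 2068} + 2074\right) + 108} = \frac{1}{\left(\sqrt{1 \cdot 1 - 2068} + 2074\right) + 108} = \frac{1}{\left(\sqrt{1 - 2068} + 2074\right) + 108} = \frac{1}{\left(\sqrt{-2067} + 2074\right) + 108} = \frac{1}{\left(i \sqrt{2067} + 2074\right) + 108} = \frac{1}{\left(2074 + i \sqrt{2067}\right) + 108} = \frac{1}{2182 + i \sqrt{2067}}$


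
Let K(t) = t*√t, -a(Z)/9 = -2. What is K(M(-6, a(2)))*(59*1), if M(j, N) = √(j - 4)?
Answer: 59*(-10)^(¾) ≈ -234.6 + 234.6*I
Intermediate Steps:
a(Z) = 18 (a(Z) = -9*(-2) = 18)
M(j, N) = √(-4 + j)
K(t) = t^(3/2)
K(M(-6, a(2)))*(59*1) = (√(-4 - 6))^(3/2)*(59*1) = (√(-10))^(3/2)*59 = (I*√10)^(3/2)*59 = (10^(¾)*I^(3/2))*59 = 59*10^(¾)*I^(3/2)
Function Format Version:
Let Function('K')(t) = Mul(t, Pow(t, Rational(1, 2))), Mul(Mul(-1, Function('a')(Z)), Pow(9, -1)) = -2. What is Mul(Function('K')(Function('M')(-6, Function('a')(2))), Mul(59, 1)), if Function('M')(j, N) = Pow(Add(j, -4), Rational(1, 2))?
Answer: Mul(59, Pow(-10, Rational(3, 4))) ≈ Add(-234.60, Mul(234.60, I))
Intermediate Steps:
Function('a')(Z) = 18 (Function('a')(Z) = Mul(-9, -2) = 18)
Function('M')(j, N) = Pow(Add(-4, j), Rational(1, 2))
Function('K')(t) = Pow(t, Rational(3, 2))
Mul(Function('K')(Function('M')(-6, Function('a')(2))), Mul(59, 1)) = Mul(Pow(Pow(Add(-4, -6), Rational(1, 2)), Rational(3, 2)), Mul(59, 1)) = Mul(Pow(Pow(-10, Rational(1, 2)), Rational(3, 2)), 59) = Mul(Pow(Mul(I, Pow(10, Rational(1, 2))), Rational(3, 2)), 59) = Mul(Mul(Pow(10, Rational(3, 4)), Pow(I, Rational(3, 2))), 59) = Mul(59, Pow(10, Rational(3, 4)), Pow(I, Rational(3, 2)))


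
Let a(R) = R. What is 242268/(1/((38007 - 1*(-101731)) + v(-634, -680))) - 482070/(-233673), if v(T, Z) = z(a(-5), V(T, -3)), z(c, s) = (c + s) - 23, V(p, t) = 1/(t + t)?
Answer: 2636393961329372/77891 ≈ 3.3847e+10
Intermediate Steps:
V(p, t) = 1/(2*t)
z(c, s) = -23 + c + s
v(T, Z) = -169/6 (v(T, Z) = -23 - 5 + (½)/(-3) = -23 - 5 + (½)*(-⅓) = -23 - 5 - ⅙ = -169/6)
242268/(1/((38007 - 1*(-101731)) + v(-634, -680))) - 482070/(-233673) = 242268/(1/((38007 - 1*(-101731)) - 169/6)) - 482070/(-233673) = 242268/(1/((38007 + 101731) - 169/6)) - 482070*(-1/233673) = 242268/(1/(139738 - 169/6)) + 160690/77891 = 242268/(1/(838259/6)) + 160690/77891 = 242268/(6/838259) + 160690/77891 = 242268*(838259/6) + 160690/77891 = 33847221902 + 160690/77891 = 2636393961329372/77891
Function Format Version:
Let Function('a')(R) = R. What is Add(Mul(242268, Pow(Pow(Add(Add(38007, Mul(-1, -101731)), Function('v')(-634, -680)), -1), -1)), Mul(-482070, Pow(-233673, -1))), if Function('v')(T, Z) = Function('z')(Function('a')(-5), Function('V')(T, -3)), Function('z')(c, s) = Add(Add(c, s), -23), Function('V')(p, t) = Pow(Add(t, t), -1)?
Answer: Rational(2636393961329372, 77891) ≈ 3.3847e+10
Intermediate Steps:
Function('V')(p, t) = Mul(Rational(1, 2), Pow(t, -1)) (Function('V')(p, t) = Pow(Mul(2, t), -1) = Mul(Rational(1, 2), Pow(t, -1)))
Function('z')(c, s) = Add(-23, c, s)
Function('v')(T, Z) = Rational(-169, 6) (Function('v')(T, Z) = Add(-23, -5, Mul(Rational(1, 2), Pow(-3, -1))) = Add(-23, -5, Mul(Rational(1, 2), Rational(-1, 3))) = Add(-23, -5, Rational(-1, 6)) = Rational(-169, 6))
Add(Mul(242268, Pow(Pow(Add(Add(38007, Mul(-1, -101731)), Function('v')(-634, -680)), -1), -1)), Mul(-482070, Pow(-233673, -1))) = Add(Mul(242268, Pow(Pow(Add(Add(38007, Mul(-1, -101731)), Rational(-169, 6)), -1), -1)), Mul(-482070, Pow(-233673, -1))) = Add(Mul(242268, Pow(Pow(Add(Add(38007, 101731), Rational(-169, 6)), -1), -1)), Mul(-482070, Rational(-1, 233673))) = Add(Mul(242268, Pow(Pow(Add(139738, Rational(-169, 6)), -1), -1)), Rational(160690, 77891)) = Add(Mul(242268, Pow(Pow(Rational(838259, 6), -1), -1)), Rational(160690, 77891)) = Add(Mul(242268, Pow(Rational(6, 838259), -1)), Rational(160690, 77891)) = Add(Mul(242268, Rational(838259, 6)), Rational(160690, 77891)) = Add(33847221902, Rational(160690, 77891)) = Rational(2636393961329372, 77891)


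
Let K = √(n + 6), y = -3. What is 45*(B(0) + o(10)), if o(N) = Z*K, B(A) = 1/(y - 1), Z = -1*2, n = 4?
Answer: -45/4 - 90*√10 ≈ -295.85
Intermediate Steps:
Z = -2
K = √10 (K = √(4 + 6) = √10 ≈ 3.1623)
B(A) = -¼ (B(A) = 1/(-3 - 1) = 1/(-4) = -¼)
o(N) = -2*√10
45*(B(0) + o(10)) = 45*(-¼ - 2*√10) = -45/4 - 90*√10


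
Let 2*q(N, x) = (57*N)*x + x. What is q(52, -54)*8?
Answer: -640440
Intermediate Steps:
q(N, x) = x/2 + 57*N*x/2 (q(N, x) = ((57*N)*x + x)/2 = (57*N*x + x)/2 = (x + 57*N*x)/2 = x/2 + 57*N*x/2)
q(52, -54)*8 = ((1/2)*(-54)*(1 + 57*52))*8 = ((1/2)*(-54)*(1 + 2964))*8 = ((1/2)*(-54)*2965)*8 = -80055*8 = -640440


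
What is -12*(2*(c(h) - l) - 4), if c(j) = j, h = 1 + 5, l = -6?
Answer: -240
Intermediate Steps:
h = 6
-12*(2*(c(h) - l) - 4) = -12*(2*(6 - 1*(-6)) - 4) = -12*(2*(6 + 6) - 4) = -12*(2*12 - 4) = -12*(24 - 4) = -12*20 = -240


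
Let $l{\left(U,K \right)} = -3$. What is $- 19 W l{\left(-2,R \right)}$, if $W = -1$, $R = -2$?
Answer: $-57$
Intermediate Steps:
$- 19 W l{\left(-2,R \right)} = \left(-19\right) \left(-1\right) \left(-3\right) = 19 \left(-3\right) = -57$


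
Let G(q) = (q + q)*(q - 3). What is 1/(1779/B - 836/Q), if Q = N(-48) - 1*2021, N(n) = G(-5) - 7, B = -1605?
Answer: -260545/176976 ≈ -1.4722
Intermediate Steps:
G(q) = 2*q*(-3 + q) (G(q) = (2*q)*(-3 + q) = 2*q*(-3 + q))
N(n) = 73 (N(n) = 2*(-5)*(-3 - 5) - 7 = 2*(-5)*(-8) - 7 = 80 - 7 = 73)
Q = -1948 (Q = 73 - 1*2021 = 73 - 2021 = -1948)
1/(1779/B - 836/Q) = 1/(1779/(-1605) - 836/(-1948)) = 1/(1779*(-1/1605) - 836*(-1/1948)) = 1/(-593/535 + 209/487) = 1/(-176976/260545) = -260545/176976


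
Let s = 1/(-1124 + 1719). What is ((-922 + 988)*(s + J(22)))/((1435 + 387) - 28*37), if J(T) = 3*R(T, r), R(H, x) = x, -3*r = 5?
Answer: -32714/77945 ≈ -0.41971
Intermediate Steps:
r = -5/3 (r = -⅓*5 = -5/3 ≈ -1.6667)
s = 1/595 ≈ 0.0016807
J(T) = -5 (J(T) = 3*(-5/3) = -5)
((-922 + 988)*(s + J(22)))/((1435 + 387) - 28*37) = ((-922 + 988)*(1/595 - 5))/((1435 + 387) - 28*37) = (66*(-2974/595))/(1822 - 1036) = -196284/595/786 = -196284/595*1/786 = -32714/77945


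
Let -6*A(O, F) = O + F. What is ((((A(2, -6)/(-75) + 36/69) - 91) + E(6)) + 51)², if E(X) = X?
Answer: 30031503616/26780625 ≈ 1121.4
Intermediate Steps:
A(O, F) = -F/6 - O/6 (A(O, F) = -(O + F)/6 = -(F + O)/6 = -F/6 - O/6)
((((A(2, -6)/(-75) + 36/69) - 91) + E(6)) + 51)² = (((((-⅙*(-6) - ⅙*2)/(-75) + 36/69) - 91) + 6) + 51)² = (((((1 - ⅓)*(-1/75) + 36*(1/69)) - 91) + 6) + 51)² = (((((⅔)*(-1/75) + 12/23) - 91) + 6) + 51)² = ((((-2/225 + 12/23) - 91) + 6) + 51)² = (((2654/5175 - 91) + 6) + 51)² = ((-468271/5175 + 6) + 51)² = (-437221/5175 + 51)² = (-173296/5175)² = 30031503616/26780625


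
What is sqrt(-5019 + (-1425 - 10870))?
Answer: I*sqrt(17314) ≈ 131.58*I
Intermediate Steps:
sqrt(-5019 + (-1425 - 10870)) = sqrt(-5019 - 12295) = sqrt(-17314) = I*sqrt(17314)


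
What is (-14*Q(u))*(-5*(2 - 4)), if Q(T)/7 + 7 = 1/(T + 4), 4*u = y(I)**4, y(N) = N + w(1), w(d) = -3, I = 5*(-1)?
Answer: 1762775/257 ≈ 6859.0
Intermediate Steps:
I = -5
y(N) = -3 + N (y(N) = N - 3 = -3 + N)
u = 1024 (u = (-3 - 5)**4/4 = (1/4)*(-8)**4 = (1/4)*4096 = 1024)
Q(T) = -49 + 7/(4 + T) (Q(T) = -49 + 7/(T + 4) = -49 + 7/(4 + T))
(-14*Q(u))*(-5*(2 - 4)) = (-98*(-27 - 7*1024)/(4 + 1024))*(-5*(2 - 4)) = (-98*(-27 - 7168)/1028)*(-5*(-2)) = -98*(-7195)/1028*10 = -14*(-50365/1028)*10 = (352555/514)*10 = 1762775/257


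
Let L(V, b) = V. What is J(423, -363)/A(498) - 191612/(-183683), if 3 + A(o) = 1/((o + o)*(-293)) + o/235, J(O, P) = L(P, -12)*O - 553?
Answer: 1941219520067463452/11096038567973 ≈ 1.7495e+5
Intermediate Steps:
J(O, P) = -553 + O*P (J(O, P) = P*O - 553 = O*P - 553 = -553 + O*P)
A(o) = -3 - 1/(586*o) + o/235 (A(o) = -3 + (1/((o + o)*(-293)) + o/235) = -3 + (-1/293/(2*o) + o*(1/235)) = -3 + ((1/(2*o))*(-1/293) + o/235) = -3 + (-1/(586*o) + o/235) = -3 - 1/(586*o) + o/235)
J(423, -363)/A(498) - 191612/(-183683) = (-553 + 423*(-363))/(-3 - 1/586/498 + (1/235)*498) - 191612/(-183683) = (-553 - 153549)/(-3 - 1/586*1/498 + 498/235) - 191612*(-1/183683) = -154102/(-3 - 1/291828 + 498/235) + 191612/183683 = -154102/(-60408631/68579580) + 191612/183683 = -154102*(-68579580/60408631) + 191612/183683 = 10568250437160/60408631 + 191612/183683 = 1941219520067463452/11096038567973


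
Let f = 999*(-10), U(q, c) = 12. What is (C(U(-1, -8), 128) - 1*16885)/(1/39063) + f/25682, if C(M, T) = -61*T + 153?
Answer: -12309459907815/12841 ≈ -9.5861e+8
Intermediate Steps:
f = -9990
C(M, T) = 153 - 61*T
(C(U(-1, -8), 128) - 1*16885)/(1/39063) + f/25682 = ((153 - 61*128) - 1*16885)/(1/39063) - 9990/25682 = ((153 - 7808) - 16885)/(1/39063) - 9990*1/25682 = (-7655 - 16885)*39063 - 4995/12841 = -24540*39063 - 4995/12841 = -958606020 - 4995/12841 = -12309459907815/12841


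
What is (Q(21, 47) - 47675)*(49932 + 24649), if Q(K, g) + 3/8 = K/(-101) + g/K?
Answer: -60330160594015/16968 ≈ -3.5555e+9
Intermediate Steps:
Q(K, g) = -3/8 - K/101 + g/K (Q(K, g) = -3/8 + (K/(-101) + g/K) = -3/8 + (K*(-1/101) + g/K) = -3/8 + (-K/101 + g/K) = -3/8 - K/101 + g/K)
(Q(21, 47) - 47675)*(49932 + 24649) = ((-3/8 - 1/101*21 + 47/21) - 47675)*(49932 + 24649) = ((-3/8 - 21/101 + 47*(1/21)) - 47675)*74581 = ((-3/8 - 21/101 + 47/21) - 47675)*74581 = (28085/16968 - 47675)*74581 = -808921315/16968*74581 = -60330160594015/16968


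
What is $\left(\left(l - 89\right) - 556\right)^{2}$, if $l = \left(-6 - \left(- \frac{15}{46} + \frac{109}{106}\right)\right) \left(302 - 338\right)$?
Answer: $\frac{242196858225}{1485961} \approx 1.6299 \cdot 10^{5}$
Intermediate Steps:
$l = \frac{294120}{1219}$ ($l = \left(-6 - \frac{856}{1219}\right) \left(-36\right) = \left(- \frac{8170}{1219}\right) \left(-36\right) = \frac{294120}{1219} \approx 241.28$)
$\left(\left(l - 89\right) - 556\right)^{2} = \left(\left(\frac{294120}{1219} - 89\right) - 556\right)^{2} = \left(\frac{185629}{1219} - 556\right)^{2} = \left(- \frac{492135}{1219}\right)^{2} = \frac{242196858225}{1485961}$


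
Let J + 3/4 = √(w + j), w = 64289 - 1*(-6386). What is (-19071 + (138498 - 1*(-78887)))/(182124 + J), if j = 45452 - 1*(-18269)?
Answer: 577881443208/530699900713 - 6346048*√33599/530699900713 ≈ 1.0867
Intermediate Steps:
j = 63721 (j = 45452 + 18269 = 63721)
w = 70675 (w = 64289 + 6386 = 70675)
J = -¾ + 2*√33599 (J = -¾ + √(70675 + 63721) = -¾ + √134396 = -¾ + 2*√33599 ≈ 365.85)
(-19071 + (138498 - 1*(-78887)))/(182124 + J) = (-19071 + (138498 - 1*(-78887)))/(182124 + (-¾ + 2*√33599)) = (-19071 + (138498 + 78887))/(728493/4 + 2*√33599) = (-19071 + 217385)/(728493/4 + 2*√33599) = 198314/(728493/4 + 2*√33599)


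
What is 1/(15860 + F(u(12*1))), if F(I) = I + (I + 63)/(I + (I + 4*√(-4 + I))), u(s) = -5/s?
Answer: 5866760460/93040108919161 + 216288*I*√159/93040108919161 ≈ 6.3056e-5 + 2.9313e-8*I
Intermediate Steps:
F(I) = I + (63 + I)/(2*I + 4*√(-4 + I))
1/(15860 + F(u(12*1))) = 1/(15860 + (63 - 5/(12*1) + 2*(-5/(12*1))² + 4*(-5/(12*1))*√(-4 - 5/(12*1)))/(2*(-5/(12*1) + 2*√(-4 - 5/(12*1))))) = 1/(15860 + (63 - 5/12 + 2*(-5/12)² + 4*(-5/12)*√(-4 - 5/12))/(2*(-5/12 + 2*√(-4 - 5/12)))) = 1/(15860 + (63 - 5/12 + 2*(25/144) + 4*(-5/12)*√(-53/12))/(2*(-5/12 + 2*√(-53/12)))) = 1/(15860 + (63 - 5/12 + 25/72 + 4*(-5/12)*(I*√159/6))/(2*(-5/12 + 2*(I*√159/6)))) = 1/(15860 + (63 - 5/12 + 25/72 - 5*I*√159/18)/(2*(-5/12 + I*√159/3))) = 1/(15860 + (4531/72 - 5*I*√159/18)/(2*(-5/12 + I*√159/3)))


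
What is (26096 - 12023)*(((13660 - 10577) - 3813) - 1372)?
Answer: -29581446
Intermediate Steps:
(26096 - 12023)*(((13660 - 10577) - 3813) - 1372) = 14073*((3083 - 3813) - 1372) = 14073*(-730 - 1372) = 14073*(-2102) = -29581446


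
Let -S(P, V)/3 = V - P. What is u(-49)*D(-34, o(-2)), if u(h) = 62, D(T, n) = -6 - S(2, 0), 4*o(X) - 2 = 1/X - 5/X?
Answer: -744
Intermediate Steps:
S(P, V) = -3*V + 3*P (S(P, V) = -3*(V - P) = -3*V + 3*P)
o(X) = ½ - 1/X (o(X) = ½ + (1/X - 5/X)/4 = ½ + (-4/X)/4 = ½ - 1/X)
D(T, n) = -12 (D(T, n) = -6 - (-3*0 + 3*2) = -6 - (0 + 6) = -6 - 1*6 = -6 - 6 = -12)
u(-49)*D(-34, o(-2)) = 62*(-12) = -744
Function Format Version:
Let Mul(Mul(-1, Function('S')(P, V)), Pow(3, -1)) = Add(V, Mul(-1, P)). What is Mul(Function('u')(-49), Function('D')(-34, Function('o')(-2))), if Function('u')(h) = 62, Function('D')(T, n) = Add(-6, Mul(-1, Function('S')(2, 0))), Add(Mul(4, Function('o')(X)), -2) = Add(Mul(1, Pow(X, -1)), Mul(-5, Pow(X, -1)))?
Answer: -744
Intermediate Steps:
Function('S')(P, V) = Add(Mul(-3, V), Mul(3, P)) (Function('S')(P, V) = Mul(-3, Add(V, Mul(-1, P))) = Add(Mul(-3, V), Mul(3, P)))
Function('o')(X) = Add(Rational(1, 2), Mul(-1, Pow(X, -1))) (Function('o')(X) = Add(Rational(1, 2), Mul(Rational(1, 4), Add(Mul(1, Pow(X, -1)), Mul(-5, Pow(X, -1))))) = Add(Rational(1, 2), Mul(Rational(1, 4), Add(Pow(X, -1), Mul(-5, Pow(X, -1))))) = Add(Rational(1, 2), Mul(Rational(1, 4), Mul(-4, Pow(X, -1)))) = Add(Rational(1, 2), Mul(-1, Pow(X, -1))))
Function('D')(T, n) = -12 (Function('D')(T, n) = Add(-6, Mul(-1, Add(Mul(-3, 0), Mul(3, 2)))) = Add(-6, Mul(-1, Add(0, 6))) = Add(-6, Mul(-1, 6)) = Add(-6, -6) = -12)
Mul(Function('u')(-49), Function('D')(-34, Function('o')(-2))) = Mul(62, -12) = -744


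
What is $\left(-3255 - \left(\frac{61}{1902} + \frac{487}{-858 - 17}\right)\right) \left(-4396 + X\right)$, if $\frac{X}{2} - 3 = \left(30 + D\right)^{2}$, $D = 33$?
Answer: $- \frac{9608446749674}{832125} \approx -1.1547 \cdot 10^{7}$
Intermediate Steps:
$X = 7944$ ($X = 6 + 2 \left(30 + 33\right)^{2} = 6 + 2 \cdot 63^{2} = 6 + 2 \cdot 3969 = 6 + 7938 = 7944$)
$\left(-3255 - \left(\frac{61}{1902} + \frac{487}{-858 - 17}\right)\right) \left(-4396 + X\right) = \left(-3255 - \left(\frac{61}{1902} + \frac{487}{-858 - 17}\right)\right) \left(-4396 + 7944\right) = \left(-3255 - \left(\frac{61}{1902} + \frac{487}{-858 - 17}\right)\right) 3548 = \left(-3255 - \left(\frac{61}{1902} + \frac{487}{-875}\right)\right) 3548 = \left(-3255 - - \frac{872899}{1664250}\right) 3548 = \left(-3255 + \left(- \frac{61}{1902} + \frac{487}{875}\right)\right) 3548 = \left(-3255 + \frac{872899}{1664250}\right) 3548 = \left(- \frac{5416260851}{1664250}\right) 3548 = - \frac{9608446749674}{832125}$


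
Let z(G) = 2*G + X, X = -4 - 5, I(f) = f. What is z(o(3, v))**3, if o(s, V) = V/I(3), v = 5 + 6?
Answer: -125/27 ≈ -4.6296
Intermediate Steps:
v = 11
X = -9
o(s, V) = V/3
z(G) = -9 + 2*G (z(G) = 2*G - 9 = -9 + 2*G)
z(o(3, v))**3 = (-9 + 2*((1/3)*11))**3 = (-9 + 2*(11/3))**3 = (-9 + 22/3)**3 = (-5/3)**3 = -125/27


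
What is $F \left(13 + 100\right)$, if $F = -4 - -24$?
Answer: $2260$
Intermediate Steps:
$F = 20$ ($F = -4 + 24 = 20$)
$F \left(13 + 100\right) = 20 \left(13 + 100\right) = 20 \cdot 113 = 2260$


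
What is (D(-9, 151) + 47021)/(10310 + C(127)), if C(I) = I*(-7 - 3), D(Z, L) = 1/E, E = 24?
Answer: 225701/43392 ≈ 5.2014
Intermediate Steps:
D(Z, L) = 1/24
C(I) = -10*I (C(I) = I*(-10) = -10*I)
(D(-9, 151) + 47021)/(10310 + C(127)) = (1/24 + 47021)/(10310 - 10*127) = 1128505/(24*(10310 - 1270)) = (1128505/24)/9040 = (1128505/24)*(1/9040) = 225701/43392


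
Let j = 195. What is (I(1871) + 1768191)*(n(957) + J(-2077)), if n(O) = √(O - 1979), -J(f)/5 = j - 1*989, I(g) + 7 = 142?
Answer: 7020254220 + 1768326*I*√1022 ≈ 7.0203e+9 + 5.6531e+7*I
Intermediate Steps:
I(g) = 135 (I(g) = -7 + 142 = 135)
J(f) = 3970 (J(f) = -5*(195 - 1*989) = -5*(195 - 989) = -5*(-794) = 3970)
n(O) = √(-1979 + O)
(I(1871) + 1768191)*(n(957) + J(-2077)) = (135 + 1768191)*(√(-1979 + 957) + 3970) = 1768326*(√(-1022) + 3970) = 1768326*(I*√1022 + 3970) = 1768326*(3970 + I*√1022) = 7020254220 + 1768326*I*√1022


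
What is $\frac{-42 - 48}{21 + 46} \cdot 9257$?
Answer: $- \frac{833130}{67} \approx -12435.0$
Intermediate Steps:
$\frac{-42 - 48}{21 + 46} \cdot 9257 = - \frac{90}{67} \cdot 9257 = \left(-90\right) \frac{1}{67} \cdot 9257 = \left(- \frac{90}{67}\right) 9257 = - \frac{833130}{67}$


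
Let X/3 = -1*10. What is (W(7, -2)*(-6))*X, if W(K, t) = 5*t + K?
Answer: -540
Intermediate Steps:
W(K, t) = K + 5*t
X = -30 (X = 3*(-1*10) = 3*(-10) = -30)
(W(7, -2)*(-6))*X = ((7 + 5*(-2))*(-6))*(-30) = ((7 - 10)*(-6))*(-30) = -3*(-6)*(-30) = 18*(-30) = -540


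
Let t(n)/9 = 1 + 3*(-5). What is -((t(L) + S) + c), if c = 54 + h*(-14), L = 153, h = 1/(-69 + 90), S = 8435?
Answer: -25087/3 ≈ -8362.3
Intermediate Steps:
h = 1/21 ≈ 0.047619
t(n) = -126 (t(n) = 9*(1 + 3*(-5)) = 9*(1 - 15) = 9*(-14) = -126)
c = 160/3 (c = 54 + (1/21)*(-14) = 54 - ⅔ = 160/3 ≈ 53.333)
-((t(L) + S) + c) = -((-126 + 8435) + 160/3) = -(8309 + 160/3) = -1*25087/3 = -25087/3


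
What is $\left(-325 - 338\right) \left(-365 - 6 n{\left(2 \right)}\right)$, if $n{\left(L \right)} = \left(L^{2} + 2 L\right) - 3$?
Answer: $261885$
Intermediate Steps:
$n{\left(L \right)} = -3 + L^{2} + 2 L$
$\left(-325 - 338\right) \left(-365 - 6 n{\left(2 \right)}\right) = \left(-325 - 338\right) \left(-365 - 6 \left(-3 + 2^{2} + 2 \cdot 2\right)\right) = - 663 \left(-365 - 6 \left(-3 + 4 + 4\right)\right) = - 663 \left(-365 - 30\right) = \left(-663\right) \left(-395\right) = 261885$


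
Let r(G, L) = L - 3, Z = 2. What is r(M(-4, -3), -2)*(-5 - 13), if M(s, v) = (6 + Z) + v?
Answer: 90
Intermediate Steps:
M(s, v) = 8 + v (M(s, v) = (6 + 2) + v = 8 + v)
r(G, L) = -3 + L
r(M(-4, -3), -2)*(-5 - 13) = (-3 - 2)*(-5 - 13) = -5*(-18) = 90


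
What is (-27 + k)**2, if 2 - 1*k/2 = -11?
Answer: 1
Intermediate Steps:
k = 26 (k = 4 - 2*(-11) = 4 + 22 = 26)
(-27 + k)**2 = (-27 + 26)**2 = (-1)**2 = 1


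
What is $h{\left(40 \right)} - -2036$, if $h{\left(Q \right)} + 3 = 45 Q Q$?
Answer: $74033$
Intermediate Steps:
$h{\left(Q \right)} = -3 + 45 Q^{2}$ ($h{\left(Q \right)} = -3 + 45 Q Q = -3 + 45 Q^{2}$)
$h{\left(40 \right)} - -2036 = \left(-3 + 45 \cdot 40^{2}\right) - -2036 = \left(-3 + 45 \cdot 1600\right) + 2036 = \left(-3 + 72000\right) + 2036 = 71997 + 2036 = 74033$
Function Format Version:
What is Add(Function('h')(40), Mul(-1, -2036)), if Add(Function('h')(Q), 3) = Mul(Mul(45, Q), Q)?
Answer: 74033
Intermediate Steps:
Function('h')(Q) = Add(-3, Mul(45, Pow(Q, 2))) (Function('h')(Q) = Add(-3, Mul(Mul(45, Q), Q)) = Add(-3, Mul(45, Pow(Q, 2))))
Add(Function('h')(40), Mul(-1, -2036)) = Add(Add(-3, Mul(45, Pow(40, 2))), Mul(-1, -2036)) = Add(Add(-3, Mul(45, 1600)), 2036) = Add(Add(-3, 72000), 2036) = Add(71997, 2036) = 74033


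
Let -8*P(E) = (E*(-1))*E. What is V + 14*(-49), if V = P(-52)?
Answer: -348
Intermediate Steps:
P(E) = E**2/8 (P(E) = -E*(-1)*E/8 = -(-E)*E/8 = -(-1)*E**2/8 = E**2/8)
V = 338 (V = (1/8)*(-52)**2 = (1/8)*2704 = 338)
V + 14*(-49) = 338 + 14*(-49) = 338 - 686 = -348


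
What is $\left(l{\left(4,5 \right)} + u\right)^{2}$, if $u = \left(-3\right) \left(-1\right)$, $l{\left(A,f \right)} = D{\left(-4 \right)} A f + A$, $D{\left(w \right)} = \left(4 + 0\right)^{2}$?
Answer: $106929$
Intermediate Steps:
$D{\left(w \right)} = 16$ ($D{\left(w \right)} = 4^{2} = 16$)
$l{\left(A,f \right)} = A + 16 A f$ ($l{\left(A,f \right)} = 16 A f + A = A + 16 A f$)
$u = 3$
$\left(l{\left(4,5 \right)} + u\right)^{2} = \left(4 \left(1 + 16 \cdot 5\right) + 3\right)^{2} = \left(4 \left(1 + 80\right) + 3\right)^{2} = \left(4 \cdot 81 + 3\right)^{2} = \left(324 + 3\right)^{2} = 327^{2} = 106929$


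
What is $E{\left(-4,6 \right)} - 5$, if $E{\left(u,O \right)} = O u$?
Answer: $-29$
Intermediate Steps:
$E{\left(-4,6 \right)} - 5 = 6 \left(-4\right) - 5 = -24 - 5 = -29$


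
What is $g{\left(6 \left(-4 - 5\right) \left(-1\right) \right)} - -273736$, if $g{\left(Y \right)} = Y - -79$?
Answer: $273869$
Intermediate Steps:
$g{\left(Y \right)} = 79 + Y$ ($g{\left(Y \right)} = Y + 79 = 79 + Y$)
$g{\left(6 \left(-4 - 5\right) \left(-1\right) \right)} - -273736 = \left(79 + 6 \left(-4 - 5\right) \left(-1\right)\right) - -273736 = \left(79 + 6 \left(-9\right) \left(-1\right)\right) + 273736 = \left(79 - -54\right) + 273736 = \left(79 + 54\right) + 273736 = 133 + 273736 = 273869$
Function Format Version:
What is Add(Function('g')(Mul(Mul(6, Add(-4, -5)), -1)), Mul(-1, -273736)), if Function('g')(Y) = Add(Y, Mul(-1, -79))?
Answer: 273869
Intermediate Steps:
Function('g')(Y) = Add(79, Y) (Function('g')(Y) = Add(Y, 79) = Add(79, Y))
Add(Function('g')(Mul(Mul(6, Add(-4, -5)), -1)), Mul(-1, -273736)) = Add(Add(79, Mul(Mul(6, Add(-4, -5)), -1)), Mul(-1, -273736)) = Add(Add(79, Mul(Mul(6, -9), -1)), 273736) = Add(Add(79, Mul(-54, -1)), 273736) = Add(Add(79, 54), 273736) = Add(133, 273736) = 273869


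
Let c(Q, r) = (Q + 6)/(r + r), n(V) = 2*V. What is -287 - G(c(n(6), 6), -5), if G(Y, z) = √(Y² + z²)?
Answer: -287 - √109/2 ≈ -292.22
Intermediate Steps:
c(Q, r) = (6 + Q)/(2*r) (c(Q, r) = (6 + Q)/((2*r)) = (6 + Q)*(1/(2*r)) = (6 + Q)/(2*r))
-287 - G(c(n(6), 6), -5) = -287 - √(((½)*(6 + 2*6)/6)² + (-5)²) = -287 - √(((½)*(⅙)*(6 + 12))² + 25) = -287 - √(((½)*(⅙)*18)² + 25) = -287 - √((3/2)² + 25) = -287 - √(9/4 + 25) = -287 - √(109/4) = -287 - √109/2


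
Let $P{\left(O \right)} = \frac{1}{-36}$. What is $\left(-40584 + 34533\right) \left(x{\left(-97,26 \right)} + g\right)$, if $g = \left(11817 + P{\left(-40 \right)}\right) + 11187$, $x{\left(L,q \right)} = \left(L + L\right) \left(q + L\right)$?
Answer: $- \frac{2670522119}{12} \approx -2.2254 \cdot 10^{8}$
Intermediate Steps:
$P{\left(O \right)} = - \frac{1}{36}$
$x{\left(L,q \right)} = 2 L \left(L + q\right)$
$g = \frac{828143}{36}$ ($g = \left(11817 - \frac{1}{36}\right) + 11187 = \frac{425411}{36} + 11187 = \frac{828143}{36} \approx 23004.0$)
$\left(-40584 + 34533\right) \left(x{\left(-97,26 \right)} + g\right) = \left(-40584 + 34533\right) \left(2 \left(-97\right) \left(-97 + 26\right) + \frac{828143}{36}\right) = - 6051 \left(2 \left(-97\right) \left(-71\right) + \frac{828143}{36}\right) = - 6051 \left(13774 + \frac{828143}{36}\right) = \left(-6051\right) \frac{1324007}{36} = - \frac{2670522119}{12}$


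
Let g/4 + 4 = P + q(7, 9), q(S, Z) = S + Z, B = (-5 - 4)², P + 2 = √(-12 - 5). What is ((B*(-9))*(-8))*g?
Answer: 233280 + 23328*I*√17 ≈ 2.3328e+5 + 96184.0*I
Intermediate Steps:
P = -2 + I*√17 (P = -2 + √(-12 - 5) = -2 + √(-17) = -2 + I*√17 ≈ -2.0 + 4.1231*I)
B = 81 (B = (-9)² = 81)
g = 40 + 4*I*√17 (g = -16 + 4*((-2 + I*√17) + (7 + 9)) = -16 + 4*((-2 + I*√17) + 16) = -16 + 4*(14 + I*√17) = -16 + (56 + 4*I*√17) = 40 + 4*I*√17 ≈ 40.0 + 16.492*I)
((B*(-9))*(-8))*g = ((81*(-9))*(-8))*(40 + 4*I*√17) = (-729*(-8))*(40 + 4*I*√17) = 5832*(40 + 4*I*√17) = 233280 + 23328*I*√17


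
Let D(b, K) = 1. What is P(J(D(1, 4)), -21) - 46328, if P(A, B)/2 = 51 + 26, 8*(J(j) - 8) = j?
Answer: -46174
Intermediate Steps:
J(j) = 8 + j/8
P(A, B) = 154 (P(A, B) = 2*(51 + 26) = 2*77 = 154)
P(J(D(1, 4)), -21) - 46328 = 154 - 46328 = -46174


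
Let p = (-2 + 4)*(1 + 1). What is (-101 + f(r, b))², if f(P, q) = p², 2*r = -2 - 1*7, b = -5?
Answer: 7225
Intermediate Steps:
r = -9/2 (r = (-2 - 1*7)/2 = (-2 - 7)/2 = (½)*(-9) = -9/2 ≈ -4.5000)
p = 4 (p = 2*2 = 4)
f(P, q) = 16 (f(P, q) = 4² = 16)
(-101 + f(r, b))² = (-101 + 16)² = (-85)² = 7225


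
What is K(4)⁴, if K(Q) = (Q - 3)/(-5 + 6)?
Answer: 1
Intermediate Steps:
K(Q) = -3 + Q (K(Q) = (-3 + Q)/1 = (-3 + Q)*1 = -3 + Q)
K(4)⁴ = (-3 + 4)⁴ = 1⁴ = 1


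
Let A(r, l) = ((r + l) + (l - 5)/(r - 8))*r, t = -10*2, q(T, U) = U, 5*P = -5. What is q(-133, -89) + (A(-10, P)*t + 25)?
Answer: -6592/3 ≈ -2197.3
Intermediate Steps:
P = -1 (P = (⅕)*(-5) = -1)
t = -20
A(r, l) = r*(l + r + (-5 + l)/(-8 + r)) (A(r, l) = ((l + r) + (-5 + l)/(-8 + r))*r = (l + r + (-5 + l)/(-8 + r))*r = r*(l + r + (-5 + l)/(-8 + r)))
q(-133, -89) + (A(-10, P)*t + 25) = -89 + (-10*(-5 + (-10)² - 8*(-10) - 7*(-1) - 1*(-10))/(-8 - 10)*(-20) + 25) = -89 + (-10*(-5 + 100 + 80 + 7 + 10)/(-18)*(-20) + 25) = -89 + (-10*(-1/18)*192*(-20) + 25) = -89 + ((320/3)*(-20) + 25) = -89 + (-6400/3 + 25) = -89 - 6325/3 = -6592/3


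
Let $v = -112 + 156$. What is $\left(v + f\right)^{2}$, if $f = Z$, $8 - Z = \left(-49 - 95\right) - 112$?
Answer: $94864$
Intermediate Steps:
$Z = 264$ ($Z = 8 - \left(\left(-49 - 95\right) - 112\right) = 8 - \left(-144 - 112\right) = 8 - -256 = 8 + 256 = 264$)
$v = 44$
$f = 264$
$\left(v + f\right)^{2} = \left(44 + 264\right)^{2} = 308^{2} = 94864$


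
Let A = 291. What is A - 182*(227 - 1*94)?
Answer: -23915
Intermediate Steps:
A - 182*(227 - 1*94) = 291 - 182*(227 - 1*94) = 291 - 182*(227 - 94) = 291 - 182*133 = 291 - 24206 = -23915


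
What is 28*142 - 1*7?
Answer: 3969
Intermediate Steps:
28*142 - 1*7 = 3976 - 7 = 3969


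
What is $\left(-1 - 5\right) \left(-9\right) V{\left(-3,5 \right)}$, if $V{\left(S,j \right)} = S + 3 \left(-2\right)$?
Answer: $-486$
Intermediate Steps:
$V{\left(S,j \right)} = -6 + S$ ($V{\left(S,j \right)} = S - 6 = -6 + S$)
$\left(-1 - 5\right) \left(-9\right) V{\left(-3,5 \right)} = \left(-1 - 5\right) \left(-9\right) \left(-6 - 3\right) = \left(-6\right) \left(-9\right) \left(-9\right) = 54 \left(-9\right) = -486$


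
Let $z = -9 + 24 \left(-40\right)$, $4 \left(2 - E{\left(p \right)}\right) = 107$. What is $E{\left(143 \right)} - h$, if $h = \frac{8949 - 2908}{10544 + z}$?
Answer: $- \frac{972089}{38300} \approx -25.381$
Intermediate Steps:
$E{\left(p \right)} = - \frac{99}{4}$ ($E{\left(p \right)} = 2 - \frac{107}{4} = - \frac{99}{4}$)
$z = -969$ ($z = -9 - 960 = -969$)
$h = \frac{6041}{9575}$ ($h = \frac{8949 - 2908}{10544 - 969} = \frac{6041}{9575} \approx 0.63091$)
$E{\left(143 \right)} - h = - \frac{99}{4} - \frac{6041}{9575} = - \frac{972089}{38300}$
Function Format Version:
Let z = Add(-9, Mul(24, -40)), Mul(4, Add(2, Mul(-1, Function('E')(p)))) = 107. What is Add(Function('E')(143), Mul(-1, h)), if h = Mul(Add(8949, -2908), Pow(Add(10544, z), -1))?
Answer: Rational(-972089, 38300) ≈ -25.381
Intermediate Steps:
Function('E')(p) = Rational(-99, 4) (Function('E')(p) = Add(2, Mul(Rational(-1, 4), 107)) = Add(2, Rational(-107, 4)) = Rational(-99, 4))
z = -969 (z = Add(-9, -960) = -969)
h = Rational(6041, 9575) (h = Mul(Add(8949, -2908), Pow(Add(10544, -969), -1)) = Mul(6041, Pow(9575, -1)) = Mul(6041, Rational(1, 9575)) = Rational(6041, 9575) ≈ 0.63091)
Add(Function('E')(143), Mul(-1, h)) = Add(Rational(-99, 4), Mul(-1, Rational(6041, 9575))) = Add(Rational(-99, 4), Rational(-6041, 9575)) = Rational(-972089, 38300)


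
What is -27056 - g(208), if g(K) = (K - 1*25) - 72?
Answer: -27167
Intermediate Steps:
g(K) = -97 + K (g(K) = (K - 25) - 72 = (-25 + K) - 72 = -97 + K)
-27056 - g(208) = -27056 - (-97 + 208) = -27056 - 1*111 = -27056 - 111 = -27167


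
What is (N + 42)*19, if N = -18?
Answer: 456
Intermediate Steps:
(N + 42)*19 = (-18 + 42)*19 = 24*19 = 456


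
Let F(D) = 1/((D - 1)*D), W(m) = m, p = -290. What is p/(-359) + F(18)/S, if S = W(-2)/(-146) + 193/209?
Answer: 1274281783/1570692492 ≈ 0.81129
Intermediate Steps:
S = 14298/15257 (S = -2/(-146) + 193/209 = -2*(-1/146) + 193*(1/209) = 1/73 + 193/209 = 14298/15257 ≈ 0.93714)
F(D) = 1/(D*(-1 + D)) (F(D) = 1/((-1 + D)*D) = 1/(D*(-1 + D)))
p/(-359) + F(18)/S = -290/(-359) + (1/(18*(-1 + 18)))/(14298/15257) = -290*(-1/359) + ((1/18)/17)*(15257/14298) = 290/359 + ((1/18)*(1/17))*(15257/14298) = 290/359 + (1/306)*(15257/14298) = 290/359 + 15257/4375188 = 1274281783/1570692492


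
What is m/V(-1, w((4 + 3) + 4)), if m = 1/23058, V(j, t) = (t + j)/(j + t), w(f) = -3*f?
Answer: 1/23058 ≈ 4.3369e-5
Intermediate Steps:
V(j, t) = 1 (V(j, t) = (j + t)/(j + t) = 1)
m = 1/23058 ≈ 4.3369e-5
m/V(-1, w((4 + 3) + 4)) = (1/23058)/1 = (1/23058)*1 = 1/23058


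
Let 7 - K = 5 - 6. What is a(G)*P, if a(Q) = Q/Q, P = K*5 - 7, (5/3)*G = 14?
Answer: 33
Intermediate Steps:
K = 8 (K = 7 - (5 - 6) = 7 - 1*(-1) = 7 + 1 = 8)
G = 42/5 (G = (⅗)*14 = 42/5 ≈ 8.4000)
P = 33 (P = 8*5 - 7 = 40 - 7 = 33)
a(Q) = 1
a(G)*P = 1*33 = 33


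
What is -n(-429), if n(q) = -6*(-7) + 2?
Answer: -44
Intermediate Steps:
n(q) = 44 (n(q) = 42 + 2 = 44)
-n(-429) = -1*44 = -44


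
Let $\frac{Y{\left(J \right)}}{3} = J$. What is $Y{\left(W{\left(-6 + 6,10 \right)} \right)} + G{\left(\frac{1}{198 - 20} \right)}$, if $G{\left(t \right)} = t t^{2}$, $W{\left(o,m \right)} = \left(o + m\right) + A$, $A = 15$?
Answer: $\frac{422981401}{5639752} \approx 75.0$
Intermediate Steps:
$W{\left(o,m \right)} = 15 + m + o$ ($W{\left(o,m \right)} = \left(o + m\right) + 15 = \left(m + o\right) + 15 = 15 + m + o$)
$Y{\left(J \right)} = 3 J$
$G{\left(t \right)} = t^{3}$
$Y{\left(W{\left(-6 + 6,10 \right)} \right)} + G{\left(\frac{1}{198 - 20} \right)} = 3 \left(15 + 10 + \left(-6 + 6\right)\right) + \left(\frac{1}{198 - 20}\right)^{3} = 3 \left(15 + 10 + 0\right) + \left(\frac{1}{178}\right)^{3} = 3 \cdot 25 + \left(\frac{1}{178}\right)^{3} = 75 + \frac{1}{5639752} = \frac{422981401}{5639752}$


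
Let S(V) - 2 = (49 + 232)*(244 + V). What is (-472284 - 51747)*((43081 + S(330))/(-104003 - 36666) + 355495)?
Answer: -26205177226247118/140669 ≈ -1.8629e+11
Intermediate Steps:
S(V) = 68566 + 281*V (S(V) = 2 + (49 + 232)*(244 + V) = 2 + 281*(244 + V) = 2 + (68564 + 281*V) = 68566 + 281*V)
(-472284 - 51747)*((43081 + S(330))/(-104003 - 36666) + 355495) = (-472284 - 51747)*((43081 + (68566 + 281*330))/(-104003 - 36666) + 355495) = -524031*((43081 + (68566 + 92730))/(-140669) + 355495) = -524031*((43081 + 161296)*(-1/140669) + 355495) = -524031*(204377*(-1/140669) + 355495) = -524031*(-204377/140669 + 355495) = -524031*50006921778/140669 = -26205177226247118/140669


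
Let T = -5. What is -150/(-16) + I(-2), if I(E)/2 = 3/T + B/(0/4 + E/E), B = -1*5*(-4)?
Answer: 1927/40 ≈ 48.175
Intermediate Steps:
B = 20 (B = -5*(-4) = 20)
I(E) = 194/5 (I(E) = 2*(3/(-5) + 20/(0/4 + E/E)) = 2*(3*(-1/5) + 20/(0*(1/4) + 1)) = 2*(-3/5 + 20/(0 + 1)) = 2*(-3/5 + 20/1) = 2*(-3/5 + 20*1) = 2*(-3/5 + 20) = 2*(97/5) = 194/5)
-150/(-16) + I(-2) = -150/(-16) + 194/5 = -1/16*(-150) + 194/5 = 75/8 + 194/5 = 1927/40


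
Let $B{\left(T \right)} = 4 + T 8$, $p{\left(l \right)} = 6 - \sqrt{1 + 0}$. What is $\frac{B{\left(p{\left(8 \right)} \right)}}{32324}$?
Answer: $\frac{11}{8081} \approx 0.0013612$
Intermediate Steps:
$p{\left(l \right)} = 5$ ($p{\left(l \right)} = 6 - \sqrt{1} = 6 - 1 = 5$)
$B{\left(T \right)} = 4 + 8 T$
$\frac{B{\left(p{\left(8 \right)} \right)}}{32324} = \frac{4 + 8 \cdot 5}{32324} = \left(4 + 40\right) \frac{1}{32324} = 44 \cdot \frac{1}{32324} = \frac{11}{8081}$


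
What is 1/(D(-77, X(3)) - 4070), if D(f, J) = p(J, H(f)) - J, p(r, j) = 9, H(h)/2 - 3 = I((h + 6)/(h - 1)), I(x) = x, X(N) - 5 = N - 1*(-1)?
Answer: -1/4070 ≈ -0.00024570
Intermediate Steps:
X(N) = 6 + N (X(N) = 5 + (N - 1*(-1)) = 5 + (N + 1) = 5 + (1 + N) = 6 + N)
H(h) = 6 + 2*(6 + h)/(-1 + h) (H(h) = 6 + 2*((h + 6)/(h - 1)) = 6 + 2*((6 + h)/(-1 + h)) = 6 + 2*(6 + h)/(-1 + h))
D(f, J) = 9 - J
1/(D(-77, X(3)) - 4070) = 1/((9 - (6 + 3)) - 4070) = 1/((9 - 1*9) - 4070) = 1/((9 - 9) - 4070) = 1/(0 - 4070) = 1/(-4070) = -1/4070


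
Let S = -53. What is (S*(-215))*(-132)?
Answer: -1504140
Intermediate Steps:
(S*(-215))*(-132) = -53*(-215)*(-132) = 11395*(-132) = -1504140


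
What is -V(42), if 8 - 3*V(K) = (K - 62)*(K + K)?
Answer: -1688/3 ≈ -562.67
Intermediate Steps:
V(K) = 8/3 - 2*K*(-62 + K)/3 (V(K) = 8/3 - (K - 62)*(K + K)/3 = 8/3 - (-62 + K)*2*K/3 = 8/3 - 2*K*(-62 + K)/3)
-V(42) = -(8/3 - ⅔*42² + (124/3)*42) = -(8/3 - ⅔*1764 + 1736) = -(8/3 - 1176 + 1736) = -1*1688/3 = -1688/3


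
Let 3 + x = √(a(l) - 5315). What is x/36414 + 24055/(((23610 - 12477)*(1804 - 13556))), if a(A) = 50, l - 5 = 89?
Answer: -70469101/264679237368 + I*√65/4046 ≈ -0.00026624 + 0.0019927*I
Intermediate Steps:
l = 94 (l = 5 + 89 = 94)
x = -3 + 9*I*√65 (x = -3 + √(50 - 5315) = -3 + √(-5265) = -3 + 9*I*√65 ≈ -3.0 + 72.56*I)
x/36414 + 24055/(((23610 - 12477)*(1804 - 13556))) = (-3 + 9*I*√65)/36414 + 24055/(((23610 - 12477)*(1804 - 13556))) = (-3 + 9*I*√65)*(1/36414) + 24055/((11133*(-11752))) = (-1/12138 + I*√65/4046) + 24055/(-130835016) = (-1/12138 + I*√65/4046) + 24055*(-1/130835016) = (-1/12138 + I*√65/4046) - 24055/130835016 = -70469101/264679237368 + I*√65/4046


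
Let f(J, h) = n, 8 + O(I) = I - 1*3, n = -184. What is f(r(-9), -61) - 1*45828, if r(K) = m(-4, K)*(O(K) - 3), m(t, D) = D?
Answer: -46012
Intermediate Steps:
O(I) = -11 + I (O(I) = -8 + (I - 1*3) = -8 + (I - 3) = -8 + (-3 + I) = -11 + I)
r(K) = K*(-14 + K) (r(K) = K*((-11 + K) - 3) = K*(-14 + K))
f(J, h) = -184
f(r(-9), -61) - 1*45828 = -184 - 1*45828 = -184 - 45828 = -46012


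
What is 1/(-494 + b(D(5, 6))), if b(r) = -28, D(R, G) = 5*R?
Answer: -1/522 ≈ -0.0019157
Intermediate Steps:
1/(-494 + b(D(5, 6))) = 1/(-494 - 28) = 1/(-522) = -1/522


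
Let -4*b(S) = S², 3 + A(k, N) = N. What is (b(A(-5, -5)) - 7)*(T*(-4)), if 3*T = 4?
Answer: 368/3 ≈ 122.67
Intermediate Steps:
A(k, N) = -3 + N
b(S) = -S²/4
T = 4/3 (T = (⅓)*4 = 4/3 ≈ 1.3333)
(b(A(-5, -5)) - 7)*(T*(-4)) = (-(-3 - 5)²/4 - 7)*((4/3)*(-4)) = (-¼*(-8)² - 7)*(-16/3) = (-¼*64 - 7)*(-16/3) = (-16 - 7)*(-16/3) = -23*(-16/3) = 368/3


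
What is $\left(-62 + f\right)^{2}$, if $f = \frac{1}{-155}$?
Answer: $\frac{92371321}{24025} \approx 3844.8$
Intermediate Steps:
$f = - \frac{1}{155} \approx -0.0064516$
$\left(-62 + f\right)^{2} = \left(-62 - \frac{1}{155}\right)^{2} = \left(- \frac{9611}{155}\right)^{2} = \frac{92371321}{24025}$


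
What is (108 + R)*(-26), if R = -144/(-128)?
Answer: -11349/4 ≈ -2837.3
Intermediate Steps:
R = 9/8 (R = -144*(-1/128) = 9/8 ≈ 1.1250)
(108 + R)*(-26) = (108 + 9/8)*(-26) = (873/8)*(-26) = -11349/4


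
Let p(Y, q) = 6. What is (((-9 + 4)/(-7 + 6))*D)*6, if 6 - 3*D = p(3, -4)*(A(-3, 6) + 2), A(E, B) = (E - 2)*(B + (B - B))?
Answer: 1740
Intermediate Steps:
A(E, B) = B*(-2 + E) (A(E, B) = (-2 + E)*(B + 0) = (-2 + E)*B = B*(-2 + E))
D = 58 (D = 2 - 2*(6*(-2 - 3) + 2) = 2 - 2*(6*(-5) + 2) = 2 - 2*(-30 + 2) = 2 - 2*(-28) = 2 - ⅓*(-168) = 2 + 56 = 58)
(((-9 + 4)/(-7 + 6))*D)*6 = (((-9 + 4)/(-7 + 6))*58)*6 = (-5/(-1)*58)*6 = (-5*(-1)*58)*6 = (5*58)*6 = 290*6 = 1740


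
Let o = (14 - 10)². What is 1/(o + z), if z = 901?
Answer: 1/917 ≈ 0.0010905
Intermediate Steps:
o = 16 (o = 4² = 16)
1/(o + z) = 1/(16 + 901) = 1/917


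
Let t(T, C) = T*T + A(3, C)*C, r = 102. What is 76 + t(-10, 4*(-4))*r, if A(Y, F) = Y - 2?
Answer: 8644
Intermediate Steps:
A(Y, F) = -2 + Y
t(T, C) = C + T² (t(T, C) = T*T + (-2 + 3)*C = T² + 1*C = T² + C = C + T²)
76 + t(-10, 4*(-4))*r = 76 + (4*(-4) + (-10)²)*102 = 76 + (-16 + 100)*102 = 76 + 84*102 = 76 + 8568 = 8644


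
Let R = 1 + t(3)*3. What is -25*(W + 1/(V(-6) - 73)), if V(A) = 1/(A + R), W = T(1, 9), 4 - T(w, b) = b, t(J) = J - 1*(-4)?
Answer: 146275/1167 ≈ 125.34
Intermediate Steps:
t(J) = 4 + J (t(J) = J + 4 = 4 + J)
T(w, b) = 4 - b
R = 22 (R = 1 + (4 + 3)*3 = 1 + 7*3 = 1 + 21 = 22)
W = -5 (W = 4 - 1*9 = 4 - 9 = -5)
V(A) = 1/(22 + A) (V(A) = 1/(A + 22) = 1/(22 + A))
-25*(W + 1/(V(-6) - 73)) = -25*(-5 + 1/(1/(22 - 6) - 73)) = -25*(-5 + 1/(1/16 - 73)) = -25*(-5 + 1/(-1167/16)) = -25*(-5 - 16/1167) = -25*(-5851/1167) = 146275/1167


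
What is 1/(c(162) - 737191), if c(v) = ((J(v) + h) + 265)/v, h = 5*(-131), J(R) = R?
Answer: -27/19904195 ≈ -1.3565e-6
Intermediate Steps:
h = -655
c(v) = (-390 + v)/v (c(v) = ((v - 655) + 265)/v = ((-655 + v) + 265)/v = (-390 + v)/v)
1/(c(162) - 737191) = 1/((-390 + 162)/162 - 737191) = 1/((1/162)*(-228) - 737191) = 1/(-38/27 - 737191) = 1/(-19904195/27) = -27/19904195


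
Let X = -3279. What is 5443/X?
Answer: -5443/3279 ≈ -1.6600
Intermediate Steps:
5443/X = 5443/(-3279) = 5443*(-1/3279) = -5443/3279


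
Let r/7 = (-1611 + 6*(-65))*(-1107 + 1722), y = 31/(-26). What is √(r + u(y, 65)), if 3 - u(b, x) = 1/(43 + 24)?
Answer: I*√38669601745/67 ≈ 2935.0*I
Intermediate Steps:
y = -31/26 (y = 31*(-1/26) = -31/26 ≈ -1.1923)
u(b, x) = 200/67 (u(b, x) = 3 - 1/(43 + 24) = 3 - 1/67 = 200/67)
r = -8614305 (r = 7*((-1611 + 6*(-65))*(-1107 + 1722)) = 7*((-1611 - 390)*615) = 7*(-2001*615) = 7*(-1230615) = -8614305)
√(r + u(y, 65)) = √(-8614305 + 200/67) = √(-577158235/67) = I*√38669601745/67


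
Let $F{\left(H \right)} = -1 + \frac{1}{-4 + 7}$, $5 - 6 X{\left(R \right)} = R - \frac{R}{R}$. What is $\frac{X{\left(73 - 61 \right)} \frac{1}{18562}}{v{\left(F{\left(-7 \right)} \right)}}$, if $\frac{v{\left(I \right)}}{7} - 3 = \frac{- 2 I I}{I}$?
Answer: $- \frac{3}{1689142} \approx -1.7761 \cdot 10^{-6}$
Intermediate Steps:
$X{\left(R \right)} = 1 - \frac{R}{6}$ ($X{\left(R \right)} = \frac{5}{6} - \frac{R - \frac{R}{R}}{6} = \frac{5}{6} - \frac{R - 1}{6} = \frac{5}{6} - \frac{-1 + R}{6} = \frac{5}{6} - \left(- \frac{1}{6} + \frac{R}{6}\right) = 1 - \frac{R}{6}$)
$F{\left(H \right)} = - \frac{2}{3}$ ($F{\left(H \right)} = -1 + \frac{1}{3} = - \frac{2}{3}$)
$v{\left(I \right)} = 21 - 14 I$ ($v{\left(I \right)} = 21 + 7 \frac{- 2 I I}{I} = 21 + 7 \frac{\left(-2\right) I^{2}}{I} = 21 + 7 \left(- 2 I\right) = 21 - 14 I$)
$\frac{X{\left(73 - 61 \right)} \frac{1}{18562}}{v{\left(F{\left(-7 \right)} \right)}} = \frac{\left(1 - \frac{73 - 61}{6}\right) \frac{1}{18562}}{21 - - \frac{28}{3}} = \frac{\left(1 - 2\right) \frac{1}{18562}}{21 + \frac{28}{3}} = \frac{\left(1 - 2\right) \frac{1}{18562}}{\frac{91}{3}} = \left(-1\right) \frac{1}{18562} \cdot \frac{3}{91} = \left(- \frac{1}{18562}\right) \frac{3}{91} = - \frac{3}{1689142}$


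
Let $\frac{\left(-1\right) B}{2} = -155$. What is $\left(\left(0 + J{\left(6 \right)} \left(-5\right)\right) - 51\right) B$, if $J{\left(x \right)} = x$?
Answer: $-25110$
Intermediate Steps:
$B = 310$ ($B = \left(-2\right) \left(-155\right) = 310$)
$\left(\left(0 + J{\left(6 \right)} \left(-5\right)\right) - 51\right) B = \left(\left(0 + 6 \left(-5\right)\right) - 51\right) 310 = \left(\left(0 - 30\right) - 51\right) 310 = \left(-30 - 51\right) 310 = \left(-81\right) 310 = -25110$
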